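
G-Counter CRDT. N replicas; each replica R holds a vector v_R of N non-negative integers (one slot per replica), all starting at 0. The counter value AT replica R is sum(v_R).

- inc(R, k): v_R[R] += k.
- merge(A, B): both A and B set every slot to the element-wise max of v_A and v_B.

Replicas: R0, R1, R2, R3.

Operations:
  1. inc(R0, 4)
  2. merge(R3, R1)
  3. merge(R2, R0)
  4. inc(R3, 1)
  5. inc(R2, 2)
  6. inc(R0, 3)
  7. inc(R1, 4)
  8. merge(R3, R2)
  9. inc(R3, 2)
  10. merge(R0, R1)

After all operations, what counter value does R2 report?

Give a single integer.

Answer: 7

Derivation:
Op 1: inc R0 by 4 -> R0=(4,0,0,0) value=4
Op 2: merge R3<->R1 -> R3=(0,0,0,0) R1=(0,0,0,0)
Op 3: merge R2<->R0 -> R2=(4,0,0,0) R0=(4,0,0,0)
Op 4: inc R3 by 1 -> R3=(0,0,0,1) value=1
Op 5: inc R2 by 2 -> R2=(4,0,2,0) value=6
Op 6: inc R0 by 3 -> R0=(7,0,0,0) value=7
Op 7: inc R1 by 4 -> R1=(0,4,0,0) value=4
Op 8: merge R3<->R2 -> R3=(4,0,2,1) R2=(4,0,2,1)
Op 9: inc R3 by 2 -> R3=(4,0,2,3) value=9
Op 10: merge R0<->R1 -> R0=(7,4,0,0) R1=(7,4,0,0)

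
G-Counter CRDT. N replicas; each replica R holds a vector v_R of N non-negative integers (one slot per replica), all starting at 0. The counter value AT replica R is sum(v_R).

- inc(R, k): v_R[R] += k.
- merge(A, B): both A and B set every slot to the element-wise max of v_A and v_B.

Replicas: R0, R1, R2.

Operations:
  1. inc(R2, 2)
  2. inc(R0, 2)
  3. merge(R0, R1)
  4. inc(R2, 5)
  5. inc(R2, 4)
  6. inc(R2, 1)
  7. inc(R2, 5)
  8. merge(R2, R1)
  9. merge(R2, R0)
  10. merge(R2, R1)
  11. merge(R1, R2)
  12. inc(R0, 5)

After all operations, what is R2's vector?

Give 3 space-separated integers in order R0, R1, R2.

Answer: 2 0 17

Derivation:
Op 1: inc R2 by 2 -> R2=(0,0,2) value=2
Op 2: inc R0 by 2 -> R0=(2,0,0) value=2
Op 3: merge R0<->R1 -> R0=(2,0,0) R1=(2,0,0)
Op 4: inc R2 by 5 -> R2=(0,0,7) value=7
Op 5: inc R2 by 4 -> R2=(0,0,11) value=11
Op 6: inc R2 by 1 -> R2=(0,0,12) value=12
Op 7: inc R2 by 5 -> R2=(0,0,17) value=17
Op 8: merge R2<->R1 -> R2=(2,0,17) R1=(2,0,17)
Op 9: merge R2<->R0 -> R2=(2,0,17) R0=(2,0,17)
Op 10: merge R2<->R1 -> R2=(2,0,17) R1=(2,0,17)
Op 11: merge R1<->R2 -> R1=(2,0,17) R2=(2,0,17)
Op 12: inc R0 by 5 -> R0=(7,0,17) value=24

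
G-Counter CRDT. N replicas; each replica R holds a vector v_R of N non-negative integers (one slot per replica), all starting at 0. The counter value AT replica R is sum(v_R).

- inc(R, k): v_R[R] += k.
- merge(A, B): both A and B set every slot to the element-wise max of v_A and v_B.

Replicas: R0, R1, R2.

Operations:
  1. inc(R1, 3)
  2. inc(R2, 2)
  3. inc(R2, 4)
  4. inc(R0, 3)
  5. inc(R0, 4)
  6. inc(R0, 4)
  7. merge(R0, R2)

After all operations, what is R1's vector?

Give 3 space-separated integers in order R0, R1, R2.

Answer: 0 3 0

Derivation:
Op 1: inc R1 by 3 -> R1=(0,3,0) value=3
Op 2: inc R2 by 2 -> R2=(0,0,2) value=2
Op 3: inc R2 by 4 -> R2=(0,0,6) value=6
Op 4: inc R0 by 3 -> R0=(3,0,0) value=3
Op 5: inc R0 by 4 -> R0=(7,0,0) value=7
Op 6: inc R0 by 4 -> R0=(11,0,0) value=11
Op 7: merge R0<->R2 -> R0=(11,0,6) R2=(11,0,6)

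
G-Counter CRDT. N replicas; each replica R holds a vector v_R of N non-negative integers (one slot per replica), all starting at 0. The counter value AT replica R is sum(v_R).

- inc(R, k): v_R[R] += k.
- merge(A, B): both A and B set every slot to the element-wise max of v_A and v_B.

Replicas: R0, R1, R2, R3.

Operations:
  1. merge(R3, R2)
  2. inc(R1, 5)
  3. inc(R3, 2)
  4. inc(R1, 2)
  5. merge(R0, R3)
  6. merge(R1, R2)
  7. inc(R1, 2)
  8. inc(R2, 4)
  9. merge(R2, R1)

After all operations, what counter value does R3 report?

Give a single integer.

Op 1: merge R3<->R2 -> R3=(0,0,0,0) R2=(0,0,0,0)
Op 2: inc R1 by 5 -> R1=(0,5,0,0) value=5
Op 3: inc R3 by 2 -> R3=(0,0,0,2) value=2
Op 4: inc R1 by 2 -> R1=(0,7,0,0) value=7
Op 5: merge R0<->R3 -> R0=(0,0,0,2) R3=(0,0,0,2)
Op 6: merge R1<->R2 -> R1=(0,7,0,0) R2=(0,7,0,0)
Op 7: inc R1 by 2 -> R1=(0,9,0,0) value=9
Op 8: inc R2 by 4 -> R2=(0,7,4,0) value=11
Op 9: merge R2<->R1 -> R2=(0,9,4,0) R1=(0,9,4,0)

Answer: 2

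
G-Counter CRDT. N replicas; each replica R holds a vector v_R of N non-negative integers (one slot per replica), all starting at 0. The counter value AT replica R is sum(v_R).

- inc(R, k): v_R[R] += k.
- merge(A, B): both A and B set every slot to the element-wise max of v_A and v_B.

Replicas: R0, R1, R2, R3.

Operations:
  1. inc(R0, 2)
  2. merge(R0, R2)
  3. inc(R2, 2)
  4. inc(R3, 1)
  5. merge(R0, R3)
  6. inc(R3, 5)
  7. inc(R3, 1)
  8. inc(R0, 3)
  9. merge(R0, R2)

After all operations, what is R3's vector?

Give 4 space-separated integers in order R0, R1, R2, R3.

Op 1: inc R0 by 2 -> R0=(2,0,0,0) value=2
Op 2: merge R0<->R2 -> R0=(2,0,0,0) R2=(2,0,0,0)
Op 3: inc R2 by 2 -> R2=(2,0,2,0) value=4
Op 4: inc R3 by 1 -> R3=(0,0,0,1) value=1
Op 5: merge R0<->R3 -> R0=(2,0,0,1) R3=(2,0,0,1)
Op 6: inc R3 by 5 -> R3=(2,0,0,6) value=8
Op 7: inc R3 by 1 -> R3=(2,0,0,7) value=9
Op 8: inc R0 by 3 -> R0=(5,0,0,1) value=6
Op 9: merge R0<->R2 -> R0=(5,0,2,1) R2=(5,0,2,1)

Answer: 2 0 0 7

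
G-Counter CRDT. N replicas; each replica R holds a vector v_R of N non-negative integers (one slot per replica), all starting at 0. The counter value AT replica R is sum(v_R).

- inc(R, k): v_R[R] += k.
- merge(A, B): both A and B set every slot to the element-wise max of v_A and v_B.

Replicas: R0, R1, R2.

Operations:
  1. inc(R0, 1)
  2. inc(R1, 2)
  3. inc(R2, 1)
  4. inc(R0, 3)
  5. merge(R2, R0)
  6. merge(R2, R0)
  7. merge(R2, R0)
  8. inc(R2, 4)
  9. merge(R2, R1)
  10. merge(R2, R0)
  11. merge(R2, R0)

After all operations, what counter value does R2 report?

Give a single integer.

Op 1: inc R0 by 1 -> R0=(1,0,0) value=1
Op 2: inc R1 by 2 -> R1=(0,2,0) value=2
Op 3: inc R2 by 1 -> R2=(0,0,1) value=1
Op 4: inc R0 by 3 -> R0=(4,0,0) value=4
Op 5: merge R2<->R0 -> R2=(4,0,1) R0=(4,0,1)
Op 6: merge R2<->R0 -> R2=(4,0,1) R0=(4,0,1)
Op 7: merge R2<->R0 -> R2=(4,0,1) R0=(4,0,1)
Op 8: inc R2 by 4 -> R2=(4,0,5) value=9
Op 9: merge R2<->R1 -> R2=(4,2,5) R1=(4,2,5)
Op 10: merge R2<->R0 -> R2=(4,2,5) R0=(4,2,5)
Op 11: merge R2<->R0 -> R2=(4,2,5) R0=(4,2,5)

Answer: 11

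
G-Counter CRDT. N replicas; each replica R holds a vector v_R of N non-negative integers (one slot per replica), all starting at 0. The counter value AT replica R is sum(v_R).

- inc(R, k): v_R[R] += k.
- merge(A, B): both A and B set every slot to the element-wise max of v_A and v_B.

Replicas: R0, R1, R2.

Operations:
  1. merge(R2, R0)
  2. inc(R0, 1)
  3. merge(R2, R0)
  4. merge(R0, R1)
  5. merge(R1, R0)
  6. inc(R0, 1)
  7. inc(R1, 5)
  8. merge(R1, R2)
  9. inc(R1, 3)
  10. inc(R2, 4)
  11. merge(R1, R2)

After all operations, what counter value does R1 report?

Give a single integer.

Op 1: merge R2<->R0 -> R2=(0,0,0) R0=(0,0,0)
Op 2: inc R0 by 1 -> R0=(1,0,0) value=1
Op 3: merge R2<->R0 -> R2=(1,0,0) R0=(1,0,0)
Op 4: merge R0<->R1 -> R0=(1,0,0) R1=(1,0,0)
Op 5: merge R1<->R0 -> R1=(1,0,0) R0=(1,0,0)
Op 6: inc R0 by 1 -> R0=(2,0,0) value=2
Op 7: inc R1 by 5 -> R1=(1,5,0) value=6
Op 8: merge R1<->R2 -> R1=(1,5,0) R2=(1,5,0)
Op 9: inc R1 by 3 -> R1=(1,8,0) value=9
Op 10: inc R2 by 4 -> R2=(1,5,4) value=10
Op 11: merge R1<->R2 -> R1=(1,8,4) R2=(1,8,4)

Answer: 13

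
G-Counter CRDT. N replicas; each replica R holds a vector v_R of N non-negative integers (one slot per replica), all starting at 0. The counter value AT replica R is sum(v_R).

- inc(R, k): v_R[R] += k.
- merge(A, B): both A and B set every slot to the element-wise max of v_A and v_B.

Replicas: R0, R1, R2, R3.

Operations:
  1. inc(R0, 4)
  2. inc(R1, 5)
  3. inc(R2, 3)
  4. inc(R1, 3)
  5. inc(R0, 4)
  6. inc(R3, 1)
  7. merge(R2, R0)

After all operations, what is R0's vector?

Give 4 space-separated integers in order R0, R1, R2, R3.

Op 1: inc R0 by 4 -> R0=(4,0,0,0) value=4
Op 2: inc R1 by 5 -> R1=(0,5,0,0) value=5
Op 3: inc R2 by 3 -> R2=(0,0,3,0) value=3
Op 4: inc R1 by 3 -> R1=(0,8,0,0) value=8
Op 5: inc R0 by 4 -> R0=(8,0,0,0) value=8
Op 6: inc R3 by 1 -> R3=(0,0,0,1) value=1
Op 7: merge R2<->R0 -> R2=(8,0,3,0) R0=(8,0,3,0)

Answer: 8 0 3 0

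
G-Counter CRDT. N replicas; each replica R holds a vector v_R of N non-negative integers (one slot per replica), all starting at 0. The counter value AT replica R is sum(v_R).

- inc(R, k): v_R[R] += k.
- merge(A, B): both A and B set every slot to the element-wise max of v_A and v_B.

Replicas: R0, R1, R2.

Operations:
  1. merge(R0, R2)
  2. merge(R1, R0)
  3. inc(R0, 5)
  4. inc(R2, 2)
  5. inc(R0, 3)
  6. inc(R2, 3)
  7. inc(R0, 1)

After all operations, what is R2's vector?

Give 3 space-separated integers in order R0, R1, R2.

Answer: 0 0 5

Derivation:
Op 1: merge R0<->R2 -> R0=(0,0,0) R2=(0,0,0)
Op 2: merge R1<->R0 -> R1=(0,0,0) R0=(0,0,0)
Op 3: inc R0 by 5 -> R0=(5,0,0) value=5
Op 4: inc R2 by 2 -> R2=(0,0,2) value=2
Op 5: inc R0 by 3 -> R0=(8,0,0) value=8
Op 6: inc R2 by 3 -> R2=(0,0,5) value=5
Op 7: inc R0 by 1 -> R0=(9,0,0) value=9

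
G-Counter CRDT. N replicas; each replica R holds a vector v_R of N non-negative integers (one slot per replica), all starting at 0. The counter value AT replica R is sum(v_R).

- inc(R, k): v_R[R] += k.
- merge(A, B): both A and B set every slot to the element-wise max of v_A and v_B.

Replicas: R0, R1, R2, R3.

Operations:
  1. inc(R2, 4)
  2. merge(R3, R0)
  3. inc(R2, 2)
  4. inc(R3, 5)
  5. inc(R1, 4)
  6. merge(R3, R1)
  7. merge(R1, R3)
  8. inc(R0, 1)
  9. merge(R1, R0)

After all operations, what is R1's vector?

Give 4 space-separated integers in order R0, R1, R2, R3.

Answer: 1 4 0 5

Derivation:
Op 1: inc R2 by 4 -> R2=(0,0,4,0) value=4
Op 2: merge R3<->R0 -> R3=(0,0,0,0) R0=(0,0,0,0)
Op 3: inc R2 by 2 -> R2=(0,0,6,0) value=6
Op 4: inc R3 by 5 -> R3=(0,0,0,5) value=5
Op 5: inc R1 by 4 -> R1=(0,4,0,0) value=4
Op 6: merge R3<->R1 -> R3=(0,4,0,5) R1=(0,4,0,5)
Op 7: merge R1<->R3 -> R1=(0,4,0,5) R3=(0,4,0,5)
Op 8: inc R0 by 1 -> R0=(1,0,0,0) value=1
Op 9: merge R1<->R0 -> R1=(1,4,0,5) R0=(1,4,0,5)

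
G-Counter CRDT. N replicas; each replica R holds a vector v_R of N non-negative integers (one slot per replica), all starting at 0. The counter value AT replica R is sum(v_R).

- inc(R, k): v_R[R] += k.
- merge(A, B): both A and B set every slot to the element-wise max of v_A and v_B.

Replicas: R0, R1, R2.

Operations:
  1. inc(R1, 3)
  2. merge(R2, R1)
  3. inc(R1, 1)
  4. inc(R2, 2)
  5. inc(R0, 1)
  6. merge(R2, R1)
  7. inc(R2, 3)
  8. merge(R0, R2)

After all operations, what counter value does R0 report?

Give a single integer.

Answer: 10

Derivation:
Op 1: inc R1 by 3 -> R1=(0,3,0) value=3
Op 2: merge R2<->R1 -> R2=(0,3,0) R1=(0,3,0)
Op 3: inc R1 by 1 -> R1=(0,4,0) value=4
Op 4: inc R2 by 2 -> R2=(0,3,2) value=5
Op 5: inc R0 by 1 -> R0=(1,0,0) value=1
Op 6: merge R2<->R1 -> R2=(0,4,2) R1=(0,4,2)
Op 7: inc R2 by 3 -> R2=(0,4,5) value=9
Op 8: merge R0<->R2 -> R0=(1,4,5) R2=(1,4,5)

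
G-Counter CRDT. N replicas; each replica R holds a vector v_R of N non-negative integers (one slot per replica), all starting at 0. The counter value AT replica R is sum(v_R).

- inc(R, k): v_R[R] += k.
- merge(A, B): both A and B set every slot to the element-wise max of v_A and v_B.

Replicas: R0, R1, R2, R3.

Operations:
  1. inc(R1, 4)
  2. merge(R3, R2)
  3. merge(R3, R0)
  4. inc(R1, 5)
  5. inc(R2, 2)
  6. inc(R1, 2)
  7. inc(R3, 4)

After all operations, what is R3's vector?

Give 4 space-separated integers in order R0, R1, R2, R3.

Op 1: inc R1 by 4 -> R1=(0,4,0,0) value=4
Op 2: merge R3<->R2 -> R3=(0,0,0,0) R2=(0,0,0,0)
Op 3: merge R3<->R0 -> R3=(0,0,0,0) R0=(0,0,0,0)
Op 4: inc R1 by 5 -> R1=(0,9,0,0) value=9
Op 5: inc R2 by 2 -> R2=(0,0,2,0) value=2
Op 6: inc R1 by 2 -> R1=(0,11,0,0) value=11
Op 7: inc R3 by 4 -> R3=(0,0,0,4) value=4

Answer: 0 0 0 4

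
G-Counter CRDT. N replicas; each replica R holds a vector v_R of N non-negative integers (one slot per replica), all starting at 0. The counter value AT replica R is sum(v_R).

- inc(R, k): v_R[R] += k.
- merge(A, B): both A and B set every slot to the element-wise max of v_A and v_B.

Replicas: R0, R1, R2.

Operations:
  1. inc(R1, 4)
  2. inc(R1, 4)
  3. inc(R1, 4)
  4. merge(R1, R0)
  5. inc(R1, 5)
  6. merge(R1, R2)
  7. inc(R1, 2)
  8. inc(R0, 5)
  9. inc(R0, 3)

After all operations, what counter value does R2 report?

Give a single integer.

Op 1: inc R1 by 4 -> R1=(0,4,0) value=4
Op 2: inc R1 by 4 -> R1=(0,8,0) value=8
Op 3: inc R1 by 4 -> R1=(0,12,0) value=12
Op 4: merge R1<->R0 -> R1=(0,12,0) R0=(0,12,0)
Op 5: inc R1 by 5 -> R1=(0,17,0) value=17
Op 6: merge R1<->R2 -> R1=(0,17,0) R2=(0,17,0)
Op 7: inc R1 by 2 -> R1=(0,19,0) value=19
Op 8: inc R0 by 5 -> R0=(5,12,0) value=17
Op 9: inc R0 by 3 -> R0=(8,12,0) value=20

Answer: 17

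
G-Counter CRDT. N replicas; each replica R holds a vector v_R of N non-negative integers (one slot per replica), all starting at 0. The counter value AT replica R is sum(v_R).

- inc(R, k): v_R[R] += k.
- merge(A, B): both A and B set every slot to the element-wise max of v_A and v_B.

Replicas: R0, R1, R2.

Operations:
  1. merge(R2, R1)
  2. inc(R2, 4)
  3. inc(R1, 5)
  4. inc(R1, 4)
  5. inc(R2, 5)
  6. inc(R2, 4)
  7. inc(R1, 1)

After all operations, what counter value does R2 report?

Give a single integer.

Answer: 13

Derivation:
Op 1: merge R2<->R1 -> R2=(0,0,0) R1=(0,0,0)
Op 2: inc R2 by 4 -> R2=(0,0,4) value=4
Op 3: inc R1 by 5 -> R1=(0,5,0) value=5
Op 4: inc R1 by 4 -> R1=(0,9,0) value=9
Op 5: inc R2 by 5 -> R2=(0,0,9) value=9
Op 6: inc R2 by 4 -> R2=(0,0,13) value=13
Op 7: inc R1 by 1 -> R1=(0,10,0) value=10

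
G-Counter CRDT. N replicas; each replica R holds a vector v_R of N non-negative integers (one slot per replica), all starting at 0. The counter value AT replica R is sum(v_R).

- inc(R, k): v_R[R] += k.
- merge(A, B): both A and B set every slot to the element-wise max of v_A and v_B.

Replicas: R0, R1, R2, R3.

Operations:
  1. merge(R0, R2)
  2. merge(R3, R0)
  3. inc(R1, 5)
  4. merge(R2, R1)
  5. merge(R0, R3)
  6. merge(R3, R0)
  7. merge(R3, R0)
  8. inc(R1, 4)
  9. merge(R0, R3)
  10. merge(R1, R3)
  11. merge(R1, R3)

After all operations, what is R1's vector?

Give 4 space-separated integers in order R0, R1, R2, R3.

Answer: 0 9 0 0

Derivation:
Op 1: merge R0<->R2 -> R0=(0,0,0,0) R2=(0,0,0,0)
Op 2: merge R3<->R0 -> R3=(0,0,0,0) R0=(0,0,0,0)
Op 3: inc R1 by 5 -> R1=(0,5,0,0) value=5
Op 4: merge R2<->R1 -> R2=(0,5,0,0) R1=(0,5,0,0)
Op 5: merge R0<->R3 -> R0=(0,0,0,0) R3=(0,0,0,0)
Op 6: merge R3<->R0 -> R3=(0,0,0,0) R0=(0,0,0,0)
Op 7: merge R3<->R0 -> R3=(0,0,0,0) R0=(0,0,0,0)
Op 8: inc R1 by 4 -> R1=(0,9,0,0) value=9
Op 9: merge R0<->R3 -> R0=(0,0,0,0) R3=(0,0,0,0)
Op 10: merge R1<->R3 -> R1=(0,9,0,0) R3=(0,9,0,0)
Op 11: merge R1<->R3 -> R1=(0,9,0,0) R3=(0,9,0,0)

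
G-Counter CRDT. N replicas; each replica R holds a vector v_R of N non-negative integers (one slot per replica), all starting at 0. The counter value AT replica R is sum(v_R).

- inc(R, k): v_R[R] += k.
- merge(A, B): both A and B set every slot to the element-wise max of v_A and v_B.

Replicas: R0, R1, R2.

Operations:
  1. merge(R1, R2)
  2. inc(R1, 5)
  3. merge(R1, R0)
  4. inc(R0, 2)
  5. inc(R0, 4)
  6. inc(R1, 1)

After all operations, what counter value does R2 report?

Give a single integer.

Answer: 0

Derivation:
Op 1: merge R1<->R2 -> R1=(0,0,0) R2=(0,0,0)
Op 2: inc R1 by 5 -> R1=(0,5,0) value=5
Op 3: merge R1<->R0 -> R1=(0,5,0) R0=(0,5,0)
Op 4: inc R0 by 2 -> R0=(2,5,0) value=7
Op 5: inc R0 by 4 -> R0=(6,5,0) value=11
Op 6: inc R1 by 1 -> R1=(0,6,0) value=6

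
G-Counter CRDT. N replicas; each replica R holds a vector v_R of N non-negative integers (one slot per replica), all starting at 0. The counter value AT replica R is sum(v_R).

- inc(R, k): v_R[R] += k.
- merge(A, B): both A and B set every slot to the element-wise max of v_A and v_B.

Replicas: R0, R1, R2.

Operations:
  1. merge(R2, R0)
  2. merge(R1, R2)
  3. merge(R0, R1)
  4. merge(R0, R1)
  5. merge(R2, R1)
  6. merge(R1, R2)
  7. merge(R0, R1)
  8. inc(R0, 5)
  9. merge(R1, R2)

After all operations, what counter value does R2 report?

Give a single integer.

Answer: 0

Derivation:
Op 1: merge R2<->R0 -> R2=(0,0,0) R0=(0,0,0)
Op 2: merge R1<->R2 -> R1=(0,0,0) R2=(0,0,0)
Op 3: merge R0<->R1 -> R0=(0,0,0) R1=(0,0,0)
Op 4: merge R0<->R1 -> R0=(0,0,0) R1=(0,0,0)
Op 5: merge R2<->R1 -> R2=(0,0,0) R1=(0,0,0)
Op 6: merge R1<->R2 -> R1=(0,0,0) R2=(0,0,0)
Op 7: merge R0<->R1 -> R0=(0,0,0) R1=(0,0,0)
Op 8: inc R0 by 5 -> R0=(5,0,0) value=5
Op 9: merge R1<->R2 -> R1=(0,0,0) R2=(0,0,0)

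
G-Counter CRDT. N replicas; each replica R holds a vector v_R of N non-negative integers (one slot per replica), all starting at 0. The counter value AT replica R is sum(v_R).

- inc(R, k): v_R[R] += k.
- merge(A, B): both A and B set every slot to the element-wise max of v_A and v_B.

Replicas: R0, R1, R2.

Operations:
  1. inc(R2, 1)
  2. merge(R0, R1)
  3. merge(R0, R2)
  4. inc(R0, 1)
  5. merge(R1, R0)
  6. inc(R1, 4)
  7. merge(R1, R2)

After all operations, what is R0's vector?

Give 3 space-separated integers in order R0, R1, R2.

Answer: 1 0 1

Derivation:
Op 1: inc R2 by 1 -> R2=(0,0,1) value=1
Op 2: merge R0<->R1 -> R0=(0,0,0) R1=(0,0,0)
Op 3: merge R0<->R2 -> R0=(0,0,1) R2=(0,0,1)
Op 4: inc R0 by 1 -> R0=(1,0,1) value=2
Op 5: merge R1<->R0 -> R1=(1,0,1) R0=(1,0,1)
Op 6: inc R1 by 4 -> R1=(1,4,1) value=6
Op 7: merge R1<->R2 -> R1=(1,4,1) R2=(1,4,1)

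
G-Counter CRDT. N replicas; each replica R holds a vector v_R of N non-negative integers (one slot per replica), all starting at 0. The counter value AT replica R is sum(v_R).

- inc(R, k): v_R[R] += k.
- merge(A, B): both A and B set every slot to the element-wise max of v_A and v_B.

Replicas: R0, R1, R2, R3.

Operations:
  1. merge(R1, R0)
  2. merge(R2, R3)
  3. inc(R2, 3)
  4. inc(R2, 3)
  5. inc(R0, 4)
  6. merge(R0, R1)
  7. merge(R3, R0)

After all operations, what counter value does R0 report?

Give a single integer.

Op 1: merge R1<->R0 -> R1=(0,0,0,0) R0=(0,0,0,0)
Op 2: merge R2<->R3 -> R2=(0,0,0,0) R3=(0,0,0,0)
Op 3: inc R2 by 3 -> R2=(0,0,3,0) value=3
Op 4: inc R2 by 3 -> R2=(0,0,6,0) value=6
Op 5: inc R0 by 4 -> R0=(4,0,0,0) value=4
Op 6: merge R0<->R1 -> R0=(4,0,0,0) R1=(4,0,0,0)
Op 7: merge R3<->R0 -> R3=(4,0,0,0) R0=(4,0,0,0)

Answer: 4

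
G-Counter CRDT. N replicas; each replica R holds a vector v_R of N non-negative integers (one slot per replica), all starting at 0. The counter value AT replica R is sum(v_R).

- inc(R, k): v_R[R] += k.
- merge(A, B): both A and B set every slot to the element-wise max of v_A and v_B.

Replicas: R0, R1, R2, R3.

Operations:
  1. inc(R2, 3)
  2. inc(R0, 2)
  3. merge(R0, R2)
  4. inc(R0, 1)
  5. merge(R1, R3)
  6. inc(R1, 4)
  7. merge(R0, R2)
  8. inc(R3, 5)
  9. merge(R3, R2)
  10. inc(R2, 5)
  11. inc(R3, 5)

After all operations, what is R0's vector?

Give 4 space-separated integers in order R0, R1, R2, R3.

Answer: 3 0 3 0

Derivation:
Op 1: inc R2 by 3 -> R2=(0,0,3,0) value=3
Op 2: inc R0 by 2 -> R0=(2,0,0,0) value=2
Op 3: merge R0<->R2 -> R0=(2,0,3,0) R2=(2,0,3,0)
Op 4: inc R0 by 1 -> R0=(3,0,3,0) value=6
Op 5: merge R1<->R3 -> R1=(0,0,0,0) R3=(0,0,0,0)
Op 6: inc R1 by 4 -> R1=(0,4,0,0) value=4
Op 7: merge R0<->R2 -> R0=(3,0,3,0) R2=(3,0,3,0)
Op 8: inc R3 by 5 -> R3=(0,0,0,5) value=5
Op 9: merge R3<->R2 -> R3=(3,0,3,5) R2=(3,0,3,5)
Op 10: inc R2 by 5 -> R2=(3,0,8,5) value=16
Op 11: inc R3 by 5 -> R3=(3,0,3,10) value=16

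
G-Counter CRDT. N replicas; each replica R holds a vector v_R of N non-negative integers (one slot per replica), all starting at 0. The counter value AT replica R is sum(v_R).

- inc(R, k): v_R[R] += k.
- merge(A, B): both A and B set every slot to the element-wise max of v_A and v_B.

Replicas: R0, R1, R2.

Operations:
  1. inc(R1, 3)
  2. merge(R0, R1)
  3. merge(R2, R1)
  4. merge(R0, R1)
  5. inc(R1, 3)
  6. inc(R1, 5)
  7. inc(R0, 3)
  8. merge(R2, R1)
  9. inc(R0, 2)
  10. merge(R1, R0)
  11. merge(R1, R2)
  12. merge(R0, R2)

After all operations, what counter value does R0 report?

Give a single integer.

Answer: 16

Derivation:
Op 1: inc R1 by 3 -> R1=(0,3,0) value=3
Op 2: merge R0<->R1 -> R0=(0,3,0) R1=(0,3,0)
Op 3: merge R2<->R1 -> R2=(0,3,0) R1=(0,3,0)
Op 4: merge R0<->R1 -> R0=(0,3,0) R1=(0,3,0)
Op 5: inc R1 by 3 -> R1=(0,6,0) value=6
Op 6: inc R1 by 5 -> R1=(0,11,0) value=11
Op 7: inc R0 by 3 -> R0=(3,3,0) value=6
Op 8: merge R2<->R1 -> R2=(0,11,0) R1=(0,11,0)
Op 9: inc R0 by 2 -> R0=(5,3,0) value=8
Op 10: merge R1<->R0 -> R1=(5,11,0) R0=(5,11,0)
Op 11: merge R1<->R2 -> R1=(5,11,0) R2=(5,11,0)
Op 12: merge R0<->R2 -> R0=(5,11,0) R2=(5,11,0)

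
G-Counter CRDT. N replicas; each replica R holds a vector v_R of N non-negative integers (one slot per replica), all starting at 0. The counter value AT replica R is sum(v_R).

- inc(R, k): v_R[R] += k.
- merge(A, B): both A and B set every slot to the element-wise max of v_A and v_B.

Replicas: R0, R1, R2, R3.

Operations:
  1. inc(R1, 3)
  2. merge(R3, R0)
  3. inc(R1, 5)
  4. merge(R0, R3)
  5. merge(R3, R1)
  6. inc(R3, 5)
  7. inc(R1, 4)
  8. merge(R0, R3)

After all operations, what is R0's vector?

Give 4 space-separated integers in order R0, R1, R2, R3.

Op 1: inc R1 by 3 -> R1=(0,3,0,0) value=3
Op 2: merge R3<->R0 -> R3=(0,0,0,0) R0=(0,0,0,0)
Op 3: inc R1 by 5 -> R1=(0,8,0,0) value=8
Op 4: merge R0<->R3 -> R0=(0,0,0,0) R3=(0,0,0,0)
Op 5: merge R3<->R1 -> R3=(0,8,0,0) R1=(0,8,0,0)
Op 6: inc R3 by 5 -> R3=(0,8,0,5) value=13
Op 7: inc R1 by 4 -> R1=(0,12,0,0) value=12
Op 8: merge R0<->R3 -> R0=(0,8,0,5) R3=(0,8,0,5)

Answer: 0 8 0 5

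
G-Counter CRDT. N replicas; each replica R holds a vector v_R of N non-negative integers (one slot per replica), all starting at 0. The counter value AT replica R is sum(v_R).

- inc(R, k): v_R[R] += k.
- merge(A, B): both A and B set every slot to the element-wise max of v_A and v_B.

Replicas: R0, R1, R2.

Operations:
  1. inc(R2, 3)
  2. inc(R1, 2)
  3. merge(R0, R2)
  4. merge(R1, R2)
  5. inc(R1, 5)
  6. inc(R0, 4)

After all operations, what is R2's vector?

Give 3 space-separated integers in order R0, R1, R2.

Answer: 0 2 3

Derivation:
Op 1: inc R2 by 3 -> R2=(0,0,3) value=3
Op 2: inc R1 by 2 -> R1=(0,2,0) value=2
Op 3: merge R0<->R2 -> R0=(0,0,3) R2=(0,0,3)
Op 4: merge R1<->R2 -> R1=(0,2,3) R2=(0,2,3)
Op 5: inc R1 by 5 -> R1=(0,7,3) value=10
Op 6: inc R0 by 4 -> R0=(4,0,3) value=7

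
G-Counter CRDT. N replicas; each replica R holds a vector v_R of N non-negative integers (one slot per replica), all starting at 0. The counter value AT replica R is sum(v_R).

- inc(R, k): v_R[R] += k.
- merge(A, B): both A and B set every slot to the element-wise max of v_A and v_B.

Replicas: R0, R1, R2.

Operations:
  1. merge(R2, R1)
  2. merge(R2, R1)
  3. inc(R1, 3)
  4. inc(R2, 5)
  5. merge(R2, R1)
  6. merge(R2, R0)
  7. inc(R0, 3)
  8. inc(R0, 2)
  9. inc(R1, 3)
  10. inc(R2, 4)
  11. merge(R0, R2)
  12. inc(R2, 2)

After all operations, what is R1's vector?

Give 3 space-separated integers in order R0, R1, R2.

Answer: 0 6 5

Derivation:
Op 1: merge R2<->R1 -> R2=(0,0,0) R1=(0,0,0)
Op 2: merge R2<->R1 -> R2=(0,0,0) R1=(0,0,0)
Op 3: inc R1 by 3 -> R1=(0,3,0) value=3
Op 4: inc R2 by 5 -> R2=(0,0,5) value=5
Op 5: merge R2<->R1 -> R2=(0,3,5) R1=(0,3,5)
Op 6: merge R2<->R0 -> R2=(0,3,5) R0=(0,3,5)
Op 7: inc R0 by 3 -> R0=(3,3,5) value=11
Op 8: inc R0 by 2 -> R0=(5,3,5) value=13
Op 9: inc R1 by 3 -> R1=(0,6,5) value=11
Op 10: inc R2 by 4 -> R2=(0,3,9) value=12
Op 11: merge R0<->R2 -> R0=(5,3,9) R2=(5,3,9)
Op 12: inc R2 by 2 -> R2=(5,3,11) value=19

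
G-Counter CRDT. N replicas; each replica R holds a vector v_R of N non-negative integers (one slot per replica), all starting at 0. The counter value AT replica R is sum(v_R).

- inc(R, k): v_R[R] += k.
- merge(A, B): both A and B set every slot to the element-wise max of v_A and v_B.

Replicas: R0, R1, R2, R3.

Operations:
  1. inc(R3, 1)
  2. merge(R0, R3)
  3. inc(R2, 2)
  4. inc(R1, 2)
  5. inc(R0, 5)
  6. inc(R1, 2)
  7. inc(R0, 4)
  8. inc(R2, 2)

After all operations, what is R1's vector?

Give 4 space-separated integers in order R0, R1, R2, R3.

Op 1: inc R3 by 1 -> R3=(0,0,0,1) value=1
Op 2: merge R0<->R3 -> R0=(0,0,0,1) R3=(0,0,0,1)
Op 3: inc R2 by 2 -> R2=(0,0,2,0) value=2
Op 4: inc R1 by 2 -> R1=(0,2,0,0) value=2
Op 5: inc R0 by 5 -> R0=(5,0,0,1) value=6
Op 6: inc R1 by 2 -> R1=(0,4,0,0) value=4
Op 7: inc R0 by 4 -> R0=(9,0,0,1) value=10
Op 8: inc R2 by 2 -> R2=(0,0,4,0) value=4

Answer: 0 4 0 0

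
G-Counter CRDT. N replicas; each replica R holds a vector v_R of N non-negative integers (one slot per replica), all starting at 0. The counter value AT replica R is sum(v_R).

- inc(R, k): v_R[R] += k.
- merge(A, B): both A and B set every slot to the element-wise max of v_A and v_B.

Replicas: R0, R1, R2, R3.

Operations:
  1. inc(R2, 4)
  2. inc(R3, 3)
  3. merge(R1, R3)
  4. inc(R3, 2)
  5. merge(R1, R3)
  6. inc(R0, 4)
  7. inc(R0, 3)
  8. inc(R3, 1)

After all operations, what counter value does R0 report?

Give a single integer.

Op 1: inc R2 by 4 -> R2=(0,0,4,0) value=4
Op 2: inc R3 by 3 -> R3=(0,0,0,3) value=3
Op 3: merge R1<->R3 -> R1=(0,0,0,3) R3=(0,0,0,3)
Op 4: inc R3 by 2 -> R3=(0,0,0,5) value=5
Op 5: merge R1<->R3 -> R1=(0,0,0,5) R3=(0,0,0,5)
Op 6: inc R0 by 4 -> R0=(4,0,0,0) value=4
Op 7: inc R0 by 3 -> R0=(7,0,0,0) value=7
Op 8: inc R3 by 1 -> R3=(0,0,0,6) value=6

Answer: 7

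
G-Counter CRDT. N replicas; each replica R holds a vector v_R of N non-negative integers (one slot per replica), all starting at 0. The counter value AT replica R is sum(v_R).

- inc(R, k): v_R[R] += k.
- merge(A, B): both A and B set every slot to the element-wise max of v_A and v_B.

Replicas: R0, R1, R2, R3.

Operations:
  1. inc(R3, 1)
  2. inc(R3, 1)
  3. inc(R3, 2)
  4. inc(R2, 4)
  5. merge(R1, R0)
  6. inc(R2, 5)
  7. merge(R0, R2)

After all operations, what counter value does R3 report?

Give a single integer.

Op 1: inc R3 by 1 -> R3=(0,0,0,1) value=1
Op 2: inc R3 by 1 -> R3=(0,0,0,2) value=2
Op 3: inc R3 by 2 -> R3=(0,0,0,4) value=4
Op 4: inc R2 by 4 -> R2=(0,0,4,0) value=4
Op 5: merge R1<->R0 -> R1=(0,0,0,0) R0=(0,0,0,0)
Op 6: inc R2 by 5 -> R2=(0,0,9,0) value=9
Op 7: merge R0<->R2 -> R0=(0,0,9,0) R2=(0,0,9,0)

Answer: 4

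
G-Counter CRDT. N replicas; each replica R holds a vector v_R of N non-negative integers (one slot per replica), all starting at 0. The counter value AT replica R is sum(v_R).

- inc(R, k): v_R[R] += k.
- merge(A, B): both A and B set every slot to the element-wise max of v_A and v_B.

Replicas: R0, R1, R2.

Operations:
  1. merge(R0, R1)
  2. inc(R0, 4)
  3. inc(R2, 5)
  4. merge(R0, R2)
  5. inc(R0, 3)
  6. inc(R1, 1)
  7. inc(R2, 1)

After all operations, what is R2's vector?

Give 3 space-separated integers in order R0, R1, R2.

Answer: 4 0 6

Derivation:
Op 1: merge R0<->R1 -> R0=(0,0,0) R1=(0,0,0)
Op 2: inc R0 by 4 -> R0=(4,0,0) value=4
Op 3: inc R2 by 5 -> R2=(0,0,5) value=5
Op 4: merge R0<->R2 -> R0=(4,0,5) R2=(4,0,5)
Op 5: inc R0 by 3 -> R0=(7,0,5) value=12
Op 6: inc R1 by 1 -> R1=(0,1,0) value=1
Op 7: inc R2 by 1 -> R2=(4,0,6) value=10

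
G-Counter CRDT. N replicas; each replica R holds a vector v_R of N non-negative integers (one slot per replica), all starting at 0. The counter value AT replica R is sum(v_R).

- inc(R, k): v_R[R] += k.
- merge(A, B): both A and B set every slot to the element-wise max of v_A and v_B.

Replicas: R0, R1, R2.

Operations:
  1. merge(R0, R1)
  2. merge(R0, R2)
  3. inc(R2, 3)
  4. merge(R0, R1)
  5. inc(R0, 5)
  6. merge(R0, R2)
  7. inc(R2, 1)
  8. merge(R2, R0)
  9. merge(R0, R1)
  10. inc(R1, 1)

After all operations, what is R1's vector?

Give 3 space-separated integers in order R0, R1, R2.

Op 1: merge R0<->R1 -> R0=(0,0,0) R1=(0,0,0)
Op 2: merge R0<->R2 -> R0=(0,0,0) R2=(0,0,0)
Op 3: inc R2 by 3 -> R2=(0,0,3) value=3
Op 4: merge R0<->R1 -> R0=(0,0,0) R1=(0,0,0)
Op 5: inc R0 by 5 -> R0=(5,0,0) value=5
Op 6: merge R0<->R2 -> R0=(5,0,3) R2=(5,0,3)
Op 7: inc R2 by 1 -> R2=(5,0,4) value=9
Op 8: merge R2<->R0 -> R2=(5,0,4) R0=(5,0,4)
Op 9: merge R0<->R1 -> R0=(5,0,4) R1=(5,0,4)
Op 10: inc R1 by 1 -> R1=(5,1,4) value=10

Answer: 5 1 4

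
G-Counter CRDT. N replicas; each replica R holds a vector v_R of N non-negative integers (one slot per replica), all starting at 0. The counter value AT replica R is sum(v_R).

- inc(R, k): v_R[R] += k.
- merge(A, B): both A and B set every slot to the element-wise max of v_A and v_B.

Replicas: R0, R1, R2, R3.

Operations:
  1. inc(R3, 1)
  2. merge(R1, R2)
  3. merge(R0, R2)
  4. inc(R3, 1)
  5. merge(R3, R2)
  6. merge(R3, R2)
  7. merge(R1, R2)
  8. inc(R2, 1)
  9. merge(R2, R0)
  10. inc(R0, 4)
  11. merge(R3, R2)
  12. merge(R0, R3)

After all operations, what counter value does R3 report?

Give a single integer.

Answer: 7

Derivation:
Op 1: inc R3 by 1 -> R3=(0,0,0,1) value=1
Op 2: merge R1<->R2 -> R1=(0,0,0,0) R2=(0,0,0,0)
Op 3: merge R0<->R2 -> R0=(0,0,0,0) R2=(0,0,0,0)
Op 4: inc R3 by 1 -> R3=(0,0,0,2) value=2
Op 5: merge R3<->R2 -> R3=(0,0,0,2) R2=(0,0,0,2)
Op 6: merge R3<->R2 -> R3=(0,0,0,2) R2=(0,0,0,2)
Op 7: merge R1<->R2 -> R1=(0,0,0,2) R2=(0,0,0,2)
Op 8: inc R2 by 1 -> R2=(0,0,1,2) value=3
Op 9: merge R2<->R0 -> R2=(0,0,1,2) R0=(0,0,1,2)
Op 10: inc R0 by 4 -> R0=(4,0,1,2) value=7
Op 11: merge R3<->R2 -> R3=(0,0,1,2) R2=(0,0,1,2)
Op 12: merge R0<->R3 -> R0=(4,0,1,2) R3=(4,0,1,2)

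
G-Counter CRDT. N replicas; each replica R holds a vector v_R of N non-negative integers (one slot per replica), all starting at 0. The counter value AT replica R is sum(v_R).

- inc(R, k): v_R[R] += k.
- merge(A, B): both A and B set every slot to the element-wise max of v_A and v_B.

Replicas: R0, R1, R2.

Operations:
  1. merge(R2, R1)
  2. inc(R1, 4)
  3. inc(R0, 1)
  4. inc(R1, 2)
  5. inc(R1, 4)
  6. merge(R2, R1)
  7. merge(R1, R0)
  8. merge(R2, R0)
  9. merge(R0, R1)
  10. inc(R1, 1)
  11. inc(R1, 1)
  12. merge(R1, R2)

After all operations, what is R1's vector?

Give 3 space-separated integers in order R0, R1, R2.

Op 1: merge R2<->R1 -> R2=(0,0,0) R1=(0,0,0)
Op 2: inc R1 by 4 -> R1=(0,4,0) value=4
Op 3: inc R0 by 1 -> R0=(1,0,0) value=1
Op 4: inc R1 by 2 -> R1=(0,6,0) value=6
Op 5: inc R1 by 4 -> R1=(0,10,0) value=10
Op 6: merge R2<->R1 -> R2=(0,10,0) R1=(0,10,0)
Op 7: merge R1<->R0 -> R1=(1,10,0) R0=(1,10,0)
Op 8: merge R2<->R0 -> R2=(1,10,0) R0=(1,10,0)
Op 9: merge R0<->R1 -> R0=(1,10,0) R1=(1,10,0)
Op 10: inc R1 by 1 -> R1=(1,11,0) value=12
Op 11: inc R1 by 1 -> R1=(1,12,0) value=13
Op 12: merge R1<->R2 -> R1=(1,12,0) R2=(1,12,0)

Answer: 1 12 0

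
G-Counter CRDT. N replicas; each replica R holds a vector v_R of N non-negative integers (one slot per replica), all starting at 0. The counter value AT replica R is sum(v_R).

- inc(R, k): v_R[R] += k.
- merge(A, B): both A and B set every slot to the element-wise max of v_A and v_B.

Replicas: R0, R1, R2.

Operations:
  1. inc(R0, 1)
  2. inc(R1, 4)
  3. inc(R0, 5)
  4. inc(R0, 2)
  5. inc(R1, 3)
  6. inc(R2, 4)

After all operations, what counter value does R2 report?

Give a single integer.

Answer: 4

Derivation:
Op 1: inc R0 by 1 -> R0=(1,0,0) value=1
Op 2: inc R1 by 4 -> R1=(0,4,0) value=4
Op 3: inc R0 by 5 -> R0=(6,0,0) value=6
Op 4: inc R0 by 2 -> R0=(8,0,0) value=8
Op 5: inc R1 by 3 -> R1=(0,7,0) value=7
Op 6: inc R2 by 4 -> R2=(0,0,4) value=4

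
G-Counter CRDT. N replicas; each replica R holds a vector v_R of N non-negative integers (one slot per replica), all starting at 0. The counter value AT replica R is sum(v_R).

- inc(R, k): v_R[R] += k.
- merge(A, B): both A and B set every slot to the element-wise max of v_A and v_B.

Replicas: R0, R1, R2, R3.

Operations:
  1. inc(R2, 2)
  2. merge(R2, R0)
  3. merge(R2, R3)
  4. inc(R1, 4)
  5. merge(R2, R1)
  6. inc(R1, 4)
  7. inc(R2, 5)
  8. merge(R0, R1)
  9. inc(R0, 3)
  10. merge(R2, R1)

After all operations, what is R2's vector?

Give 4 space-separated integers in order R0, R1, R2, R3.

Answer: 0 8 7 0

Derivation:
Op 1: inc R2 by 2 -> R2=(0,0,2,0) value=2
Op 2: merge R2<->R0 -> R2=(0,0,2,0) R0=(0,0,2,0)
Op 3: merge R2<->R3 -> R2=(0,0,2,0) R3=(0,0,2,0)
Op 4: inc R1 by 4 -> R1=(0,4,0,0) value=4
Op 5: merge R2<->R1 -> R2=(0,4,2,0) R1=(0,4,2,0)
Op 6: inc R1 by 4 -> R1=(0,8,2,0) value=10
Op 7: inc R2 by 5 -> R2=(0,4,7,0) value=11
Op 8: merge R0<->R1 -> R0=(0,8,2,0) R1=(0,8,2,0)
Op 9: inc R0 by 3 -> R0=(3,8,2,0) value=13
Op 10: merge R2<->R1 -> R2=(0,8,7,0) R1=(0,8,7,0)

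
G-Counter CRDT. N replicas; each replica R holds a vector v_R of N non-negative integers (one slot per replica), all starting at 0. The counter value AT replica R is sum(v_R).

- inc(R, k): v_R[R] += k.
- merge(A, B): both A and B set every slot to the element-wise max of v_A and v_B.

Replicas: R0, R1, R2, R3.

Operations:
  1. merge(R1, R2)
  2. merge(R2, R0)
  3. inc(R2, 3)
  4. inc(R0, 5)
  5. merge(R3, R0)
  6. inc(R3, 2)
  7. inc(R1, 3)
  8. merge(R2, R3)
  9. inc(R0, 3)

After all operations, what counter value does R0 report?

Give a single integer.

Op 1: merge R1<->R2 -> R1=(0,0,0,0) R2=(0,0,0,0)
Op 2: merge R2<->R0 -> R2=(0,0,0,0) R0=(0,0,0,0)
Op 3: inc R2 by 3 -> R2=(0,0,3,0) value=3
Op 4: inc R0 by 5 -> R0=(5,0,0,0) value=5
Op 5: merge R3<->R0 -> R3=(5,0,0,0) R0=(5,0,0,0)
Op 6: inc R3 by 2 -> R3=(5,0,0,2) value=7
Op 7: inc R1 by 3 -> R1=(0,3,0,0) value=3
Op 8: merge R2<->R3 -> R2=(5,0,3,2) R3=(5,0,3,2)
Op 9: inc R0 by 3 -> R0=(8,0,0,0) value=8

Answer: 8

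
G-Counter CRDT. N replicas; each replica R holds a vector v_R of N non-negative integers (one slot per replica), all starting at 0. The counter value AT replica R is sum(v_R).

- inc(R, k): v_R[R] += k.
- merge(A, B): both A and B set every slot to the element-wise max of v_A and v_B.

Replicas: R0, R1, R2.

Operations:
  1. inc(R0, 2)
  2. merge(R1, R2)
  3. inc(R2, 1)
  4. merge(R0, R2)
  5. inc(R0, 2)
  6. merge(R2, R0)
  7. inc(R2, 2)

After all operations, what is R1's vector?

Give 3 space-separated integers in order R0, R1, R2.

Answer: 0 0 0

Derivation:
Op 1: inc R0 by 2 -> R0=(2,0,0) value=2
Op 2: merge R1<->R2 -> R1=(0,0,0) R2=(0,0,0)
Op 3: inc R2 by 1 -> R2=(0,0,1) value=1
Op 4: merge R0<->R2 -> R0=(2,0,1) R2=(2,0,1)
Op 5: inc R0 by 2 -> R0=(4,0,1) value=5
Op 6: merge R2<->R0 -> R2=(4,0,1) R0=(4,0,1)
Op 7: inc R2 by 2 -> R2=(4,0,3) value=7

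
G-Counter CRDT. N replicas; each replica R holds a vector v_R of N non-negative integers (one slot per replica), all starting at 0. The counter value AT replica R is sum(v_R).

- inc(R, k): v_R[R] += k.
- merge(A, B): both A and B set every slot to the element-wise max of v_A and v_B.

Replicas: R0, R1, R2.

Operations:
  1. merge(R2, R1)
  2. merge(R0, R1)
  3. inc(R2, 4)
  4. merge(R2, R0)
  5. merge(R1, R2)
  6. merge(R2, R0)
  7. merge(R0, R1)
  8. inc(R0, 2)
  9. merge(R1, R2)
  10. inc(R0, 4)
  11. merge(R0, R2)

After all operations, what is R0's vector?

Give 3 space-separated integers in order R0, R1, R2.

Answer: 6 0 4

Derivation:
Op 1: merge R2<->R1 -> R2=(0,0,0) R1=(0,0,0)
Op 2: merge R0<->R1 -> R0=(0,0,0) R1=(0,0,0)
Op 3: inc R2 by 4 -> R2=(0,0,4) value=4
Op 4: merge R2<->R0 -> R2=(0,0,4) R0=(0,0,4)
Op 5: merge R1<->R2 -> R1=(0,0,4) R2=(0,0,4)
Op 6: merge R2<->R0 -> R2=(0,0,4) R0=(0,0,4)
Op 7: merge R0<->R1 -> R0=(0,0,4) R1=(0,0,4)
Op 8: inc R0 by 2 -> R0=(2,0,4) value=6
Op 9: merge R1<->R2 -> R1=(0,0,4) R2=(0,0,4)
Op 10: inc R0 by 4 -> R0=(6,0,4) value=10
Op 11: merge R0<->R2 -> R0=(6,0,4) R2=(6,0,4)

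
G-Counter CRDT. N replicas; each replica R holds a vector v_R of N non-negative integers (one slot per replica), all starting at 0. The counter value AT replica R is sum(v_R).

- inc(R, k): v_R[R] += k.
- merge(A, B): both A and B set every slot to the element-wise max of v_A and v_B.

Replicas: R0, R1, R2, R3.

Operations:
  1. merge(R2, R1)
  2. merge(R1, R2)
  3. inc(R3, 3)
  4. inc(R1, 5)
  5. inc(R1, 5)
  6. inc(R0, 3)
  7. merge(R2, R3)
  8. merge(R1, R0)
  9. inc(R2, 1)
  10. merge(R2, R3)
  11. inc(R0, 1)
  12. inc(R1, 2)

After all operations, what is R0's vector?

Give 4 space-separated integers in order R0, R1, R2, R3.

Answer: 4 10 0 0

Derivation:
Op 1: merge R2<->R1 -> R2=(0,0,0,0) R1=(0,0,0,0)
Op 2: merge R1<->R2 -> R1=(0,0,0,0) R2=(0,0,0,0)
Op 3: inc R3 by 3 -> R3=(0,0,0,3) value=3
Op 4: inc R1 by 5 -> R1=(0,5,0,0) value=5
Op 5: inc R1 by 5 -> R1=(0,10,0,0) value=10
Op 6: inc R0 by 3 -> R0=(3,0,0,0) value=3
Op 7: merge R2<->R3 -> R2=(0,0,0,3) R3=(0,0,0,3)
Op 8: merge R1<->R0 -> R1=(3,10,0,0) R0=(3,10,0,0)
Op 9: inc R2 by 1 -> R2=(0,0,1,3) value=4
Op 10: merge R2<->R3 -> R2=(0,0,1,3) R3=(0,0,1,3)
Op 11: inc R0 by 1 -> R0=(4,10,0,0) value=14
Op 12: inc R1 by 2 -> R1=(3,12,0,0) value=15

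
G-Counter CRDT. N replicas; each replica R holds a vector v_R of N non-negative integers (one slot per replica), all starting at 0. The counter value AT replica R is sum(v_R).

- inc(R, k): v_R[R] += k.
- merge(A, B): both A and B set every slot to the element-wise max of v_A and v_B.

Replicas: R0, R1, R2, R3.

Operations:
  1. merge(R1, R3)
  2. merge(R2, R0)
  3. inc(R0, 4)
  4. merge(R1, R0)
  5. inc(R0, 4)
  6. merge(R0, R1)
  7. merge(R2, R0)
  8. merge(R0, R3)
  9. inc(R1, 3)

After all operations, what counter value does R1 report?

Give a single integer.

Op 1: merge R1<->R3 -> R1=(0,0,0,0) R3=(0,0,0,0)
Op 2: merge R2<->R0 -> R2=(0,0,0,0) R0=(0,0,0,0)
Op 3: inc R0 by 4 -> R0=(4,0,0,0) value=4
Op 4: merge R1<->R0 -> R1=(4,0,0,0) R0=(4,0,0,0)
Op 5: inc R0 by 4 -> R0=(8,0,0,0) value=8
Op 6: merge R0<->R1 -> R0=(8,0,0,0) R1=(8,0,0,0)
Op 7: merge R2<->R0 -> R2=(8,0,0,0) R0=(8,0,0,0)
Op 8: merge R0<->R3 -> R0=(8,0,0,0) R3=(8,0,0,0)
Op 9: inc R1 by 3 -> R1=(8,3,0,0) value=11

Answer: 11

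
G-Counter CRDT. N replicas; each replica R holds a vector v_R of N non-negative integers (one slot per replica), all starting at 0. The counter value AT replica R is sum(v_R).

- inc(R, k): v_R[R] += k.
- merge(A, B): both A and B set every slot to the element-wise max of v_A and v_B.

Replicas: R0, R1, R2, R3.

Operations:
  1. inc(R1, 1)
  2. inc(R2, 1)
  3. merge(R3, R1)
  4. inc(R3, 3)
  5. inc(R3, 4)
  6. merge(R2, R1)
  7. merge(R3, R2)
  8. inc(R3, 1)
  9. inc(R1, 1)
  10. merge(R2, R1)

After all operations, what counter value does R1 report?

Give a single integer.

Answer: 10

Derivation:
Op 1: inc R1 by 1 -> R1=(0,1,0,0) value=1
Op 2: inc R2 by 1 -> R2=(0,0,1,0) value=1
Op 3: merge R3<->R1 -> R3=(0,1,0,0) R1=(0,1,0,0)
Op 4: inc R3 by 3 -> R3=(0,1,0,3) value=4
Op 5: inc R3 by 4 -> R3=(0,1,0,7) value=8
Op 6: merge R2<->R1 -> R2=(0,1,1,0) R1=(0,1,1,0)
Op 7: merge R3<->R2 -> R3=(0,1,1,7) R2=(0,1,1,7)
Op 8: inc R3 by 1 -> R3=(0,1,1,8) value=10
Op 9: inc R1 by 1 -> R1=(0,2,1,0) value=3
Op 10: merge R2<->R1 -> R2=(0,2,1,7) R1=(0,2,1,7)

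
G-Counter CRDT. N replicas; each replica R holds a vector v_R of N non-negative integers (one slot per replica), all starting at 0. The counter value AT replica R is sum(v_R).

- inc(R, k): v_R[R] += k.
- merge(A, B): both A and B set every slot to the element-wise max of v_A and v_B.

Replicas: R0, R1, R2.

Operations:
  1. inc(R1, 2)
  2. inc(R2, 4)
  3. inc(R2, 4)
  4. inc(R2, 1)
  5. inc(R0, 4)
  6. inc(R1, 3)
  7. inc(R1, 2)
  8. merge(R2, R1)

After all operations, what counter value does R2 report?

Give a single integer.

Answer: 16

Derivation:
Op 1: inc R1 by 2 -> R1=(0,2,0) value=2
Op 2: inc R2 by 4 -> R2=(0,0,4) value=4
Op 3: inc R2 by 4 -> R2=(0,0,8) value=8
Op 4: inc R2 by 1 -> R2=(0,0,9) value=9
Op 5: inc R0 by 4 -> R0=(4,0,0) value=4
Op 6: inc R1 by 3 -> R1=(0,5,0) value=5
Op 7: inc R1 by 2 -> R1=(0,7,0) value=7
Op 8: merge R2<->R1 -> R2=(0,7,9) R1=(0,7,9)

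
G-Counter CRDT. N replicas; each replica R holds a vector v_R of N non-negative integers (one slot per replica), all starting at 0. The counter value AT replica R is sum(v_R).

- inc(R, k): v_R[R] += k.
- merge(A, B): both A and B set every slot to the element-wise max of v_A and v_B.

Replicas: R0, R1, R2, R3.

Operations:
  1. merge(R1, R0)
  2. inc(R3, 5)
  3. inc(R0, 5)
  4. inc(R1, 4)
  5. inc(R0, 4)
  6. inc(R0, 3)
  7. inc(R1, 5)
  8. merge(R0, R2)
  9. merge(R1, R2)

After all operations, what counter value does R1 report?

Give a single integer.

Answer: 21

Derivation:
Op 1: merge R1<->R0 -> R1=(0,0,0,0) R0=(0,0,0,0)
Op 2: inc R3 by 5 -> R3=(0,0,0,5) value=5
Op 3: inc R0 by 5 -> R0=(5,0,0,0) value=5
Op 4: inc R1 by 4 -> R1=(0,4,0,0) value=4
Op 5: inc R0 by 4 -> R0=(9,0,0,0) value=9
Op 6: inc R0 by 3 -> R0=(12,0,0,0) value=12
Op 7: inc R1 by 5 -> R1=(0,9,0,0) value=9
Op 8: merge R0<->R2 -> R0=(12,0,0,0) R2=(12,0,0,0)
Op 9: merge R1<->R2 -> R1=(12,9,0,0) R2=(12,9,0,0)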